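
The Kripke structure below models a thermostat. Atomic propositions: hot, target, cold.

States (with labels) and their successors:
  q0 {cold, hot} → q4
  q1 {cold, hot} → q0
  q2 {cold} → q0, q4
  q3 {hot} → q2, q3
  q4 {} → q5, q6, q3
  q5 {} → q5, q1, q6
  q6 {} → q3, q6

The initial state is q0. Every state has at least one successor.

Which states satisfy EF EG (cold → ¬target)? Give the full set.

{q0, q1, q2, q3, q4, q5, q6}

States satisfying EG (cold → ¬target): {q0, q1, q2, q3, q4, q5, q6}.
States satisfying EF EG (cold → ¬target): {q0, q1, q2, q3, q4, q5, q6}.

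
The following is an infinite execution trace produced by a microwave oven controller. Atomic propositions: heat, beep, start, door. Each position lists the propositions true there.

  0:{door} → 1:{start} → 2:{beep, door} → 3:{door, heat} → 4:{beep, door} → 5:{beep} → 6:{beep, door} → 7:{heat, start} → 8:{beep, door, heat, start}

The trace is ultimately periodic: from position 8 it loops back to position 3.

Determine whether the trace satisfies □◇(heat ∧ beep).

Holds

◇(heat ∧ beep) holds at every position 0..8, and those are all positions ever visited, so □◇(heat ∧ beep) holds.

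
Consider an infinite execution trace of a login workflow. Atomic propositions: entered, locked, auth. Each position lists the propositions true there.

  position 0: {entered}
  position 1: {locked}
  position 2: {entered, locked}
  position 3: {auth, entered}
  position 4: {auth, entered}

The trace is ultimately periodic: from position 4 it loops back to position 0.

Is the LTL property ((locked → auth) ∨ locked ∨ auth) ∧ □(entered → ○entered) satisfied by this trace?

Violated

entered → ○entered must hold at every position from 0 onward. It fails at position 0, so □(entered → ○entered) is false.
Positions where entered holds: 0, 2, 3, 4.
Check ○entered at each: 0→fails, 2→ok, 3→ok, 4→ok.
At position 0: (locked → auth) ∨ locked ∨ auth is true; □(entered → ○entered) is false; so ((locked → auth) ∨ locked ∨ auth) ∧ □(entered → ○entered) is false.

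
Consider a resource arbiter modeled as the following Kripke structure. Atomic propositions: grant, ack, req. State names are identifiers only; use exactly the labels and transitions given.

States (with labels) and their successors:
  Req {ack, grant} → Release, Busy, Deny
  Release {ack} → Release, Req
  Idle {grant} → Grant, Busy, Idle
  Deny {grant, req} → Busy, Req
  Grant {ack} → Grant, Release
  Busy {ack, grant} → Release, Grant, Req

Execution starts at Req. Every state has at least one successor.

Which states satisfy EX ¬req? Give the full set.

States satisfying ¬req: {Req, Release, Idle, Grant, Busy}.
States satisfying EX ¬req: {Req, Release, Idle, Deny, Grant, Busy}.

{Req, Release, Idle, Deny, Grant, Busy}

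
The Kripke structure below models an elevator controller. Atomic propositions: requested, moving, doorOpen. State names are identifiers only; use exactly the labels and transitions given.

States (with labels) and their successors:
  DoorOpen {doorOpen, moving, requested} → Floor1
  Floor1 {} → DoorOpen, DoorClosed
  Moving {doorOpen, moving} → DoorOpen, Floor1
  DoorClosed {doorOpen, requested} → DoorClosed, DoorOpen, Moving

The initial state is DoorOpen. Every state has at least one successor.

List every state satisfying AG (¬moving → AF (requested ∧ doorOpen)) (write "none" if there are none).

{DoorOpen, Floor1, Moving, DoorClosed}

States satisfying ¬moving → AF (requested ∧ doorOpen): {DoorOpen, Floor1, Moving, DoorClosed}.
States satisfying AG (¬moving → AF (requested ∧ doorOpen)): {DoorOpen, Floor1, Moving, DoorClosed}.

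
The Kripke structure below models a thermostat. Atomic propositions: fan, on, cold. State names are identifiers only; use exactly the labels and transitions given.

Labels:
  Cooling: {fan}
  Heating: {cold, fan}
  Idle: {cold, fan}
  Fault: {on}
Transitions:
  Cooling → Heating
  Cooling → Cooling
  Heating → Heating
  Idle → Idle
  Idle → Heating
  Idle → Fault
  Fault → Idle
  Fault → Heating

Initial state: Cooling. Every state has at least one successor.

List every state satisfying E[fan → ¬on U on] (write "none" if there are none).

States satisfying fan → ¬on: {Cooling, Heating, Idle, Fault}.
States satisfying on: {Fault}.
States satisfying E[fan → ¬on U on]: {Idle, Fault}.

{Idle, Fault}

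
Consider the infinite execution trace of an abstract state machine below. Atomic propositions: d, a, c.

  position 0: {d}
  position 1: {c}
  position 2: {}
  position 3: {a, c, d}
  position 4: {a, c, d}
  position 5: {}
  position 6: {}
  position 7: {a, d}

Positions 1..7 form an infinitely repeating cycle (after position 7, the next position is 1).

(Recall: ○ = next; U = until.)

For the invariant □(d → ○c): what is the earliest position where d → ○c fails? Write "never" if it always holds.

4

Check d → ○c at each position in order: 0 ✓, 1 ✓, 2 ✓, 3 ✓.
At position 4 the labels are {a, c, d} and the next position 5 has {}, so d → ○c is false there. This is the first violation.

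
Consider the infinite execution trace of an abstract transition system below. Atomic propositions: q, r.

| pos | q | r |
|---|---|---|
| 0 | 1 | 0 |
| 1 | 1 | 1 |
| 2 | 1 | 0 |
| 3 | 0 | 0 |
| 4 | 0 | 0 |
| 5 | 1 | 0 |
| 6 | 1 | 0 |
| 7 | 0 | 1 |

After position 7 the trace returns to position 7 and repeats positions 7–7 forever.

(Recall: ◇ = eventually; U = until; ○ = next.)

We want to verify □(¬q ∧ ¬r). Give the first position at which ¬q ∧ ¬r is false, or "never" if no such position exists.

0

At position 0 the labels are {q}, so ¬q ∧ ¬r is false there. This is the first violation.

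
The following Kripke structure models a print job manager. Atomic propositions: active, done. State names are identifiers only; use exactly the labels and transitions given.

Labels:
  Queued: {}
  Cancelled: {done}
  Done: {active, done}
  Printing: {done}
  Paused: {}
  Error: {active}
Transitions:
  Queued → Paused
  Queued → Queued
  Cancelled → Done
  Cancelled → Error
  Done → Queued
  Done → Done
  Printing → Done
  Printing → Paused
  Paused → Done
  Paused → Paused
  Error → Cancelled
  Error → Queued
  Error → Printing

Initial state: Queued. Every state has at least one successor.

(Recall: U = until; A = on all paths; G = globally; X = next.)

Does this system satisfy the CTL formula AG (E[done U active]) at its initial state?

States satisfying E[done U active]: {Cancelled, Done, Printing, Error}.
States satisfying AG (E[done U active]): ∅.
Paused is reachable from Queued and violates E[done U active], so AG fails at Queued.
Queued ∉ Sat(AG (E[done U active])).

Does not hold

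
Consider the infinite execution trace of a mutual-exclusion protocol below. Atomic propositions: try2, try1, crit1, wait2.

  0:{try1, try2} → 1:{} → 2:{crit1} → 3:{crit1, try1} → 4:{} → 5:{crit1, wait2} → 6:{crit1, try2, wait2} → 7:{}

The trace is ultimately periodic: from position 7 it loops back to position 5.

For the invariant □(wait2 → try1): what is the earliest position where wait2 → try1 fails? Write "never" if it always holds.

Check wait2 → try1 at each position in order: 0 ✓, 1 ✓, 2 ✓, 3 ✓, 4 ✓.
At position 5 the labels are {crit1, wait2}, so wait2 → try1 is false there. This is the first violation.

5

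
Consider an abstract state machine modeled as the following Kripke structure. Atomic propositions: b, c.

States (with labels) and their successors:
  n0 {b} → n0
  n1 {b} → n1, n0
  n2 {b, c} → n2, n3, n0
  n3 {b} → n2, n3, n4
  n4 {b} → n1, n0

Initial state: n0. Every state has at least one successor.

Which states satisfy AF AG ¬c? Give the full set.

{n0, n1, n4}

States satisfying AG ¬c: {n0, n1, n4}.
States satisfying AF AG ¬c: {n0, n1, n4}.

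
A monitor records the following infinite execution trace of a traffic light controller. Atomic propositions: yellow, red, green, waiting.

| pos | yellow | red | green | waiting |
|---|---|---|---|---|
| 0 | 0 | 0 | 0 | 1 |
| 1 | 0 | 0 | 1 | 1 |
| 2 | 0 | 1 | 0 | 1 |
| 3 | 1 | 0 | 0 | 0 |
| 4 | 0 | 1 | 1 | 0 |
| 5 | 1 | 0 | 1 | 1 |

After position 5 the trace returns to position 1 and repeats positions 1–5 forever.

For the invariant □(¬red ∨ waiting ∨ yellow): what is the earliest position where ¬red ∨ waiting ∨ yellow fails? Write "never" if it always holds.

4

Check ¬red ∨ waiting ∨ yellow at each position in order: 0 ✓, 1 ✓, 2 ✓, 3 ✓.
At position 4 the labels are {green, red}, so ¬red ∨ waiting ∨ yellow is false there. This is the first violation.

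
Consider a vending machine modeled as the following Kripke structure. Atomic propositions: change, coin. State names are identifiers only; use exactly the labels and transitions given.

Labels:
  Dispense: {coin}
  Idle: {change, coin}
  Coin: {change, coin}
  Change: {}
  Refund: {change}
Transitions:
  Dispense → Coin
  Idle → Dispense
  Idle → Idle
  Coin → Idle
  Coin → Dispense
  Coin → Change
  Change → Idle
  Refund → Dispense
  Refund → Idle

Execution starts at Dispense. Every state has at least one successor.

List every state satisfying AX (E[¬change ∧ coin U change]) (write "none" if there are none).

{Dispense, Idle, Change, Refund}

States satisfying E[¬change ∧ coin U change]: {Dispense, Idle, Coin, Refund}.
States satisfying AX (E[¬change ∧ coin U change]): {Dispense, Idle, Change, Refund}.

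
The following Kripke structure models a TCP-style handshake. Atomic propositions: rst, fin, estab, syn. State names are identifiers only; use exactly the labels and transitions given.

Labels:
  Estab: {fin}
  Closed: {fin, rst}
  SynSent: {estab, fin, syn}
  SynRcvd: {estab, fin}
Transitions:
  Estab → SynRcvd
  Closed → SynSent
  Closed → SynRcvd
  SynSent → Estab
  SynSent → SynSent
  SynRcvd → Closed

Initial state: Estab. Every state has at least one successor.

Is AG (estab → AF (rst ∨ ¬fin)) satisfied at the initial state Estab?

Violated

States satisfying estab → AF (rst ∨ ¬fin): {Estab, Closed, SynRcvd}.
States satisfying AG (estab → AF (rst ∨ ¬fin)): ∅.
SynSent is reachable from Estab and violates estab → AF (rst ∨ ¬fin), so AG fails at Estab.
Estab ∉ Sat(AG (estab → AF (rst ∨ ¬fin))).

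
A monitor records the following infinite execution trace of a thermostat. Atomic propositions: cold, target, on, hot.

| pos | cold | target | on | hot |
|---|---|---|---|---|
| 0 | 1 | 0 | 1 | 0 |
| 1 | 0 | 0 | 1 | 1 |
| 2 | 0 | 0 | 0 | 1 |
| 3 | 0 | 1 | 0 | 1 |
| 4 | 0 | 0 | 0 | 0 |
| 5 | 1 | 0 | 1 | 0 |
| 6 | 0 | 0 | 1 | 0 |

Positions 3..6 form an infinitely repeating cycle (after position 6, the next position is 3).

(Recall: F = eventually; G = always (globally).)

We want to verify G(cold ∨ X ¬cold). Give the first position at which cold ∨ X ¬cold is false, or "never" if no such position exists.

4

Check cold ∨ X ¬cold at each position in order: 0 ✓, 1 ✓, 2 ✓, 3 ✓.
At position 4 the labels are {} and the next position 5 has {cold, on}, so cold ∨ X ¬cold is false there. This is the first violation.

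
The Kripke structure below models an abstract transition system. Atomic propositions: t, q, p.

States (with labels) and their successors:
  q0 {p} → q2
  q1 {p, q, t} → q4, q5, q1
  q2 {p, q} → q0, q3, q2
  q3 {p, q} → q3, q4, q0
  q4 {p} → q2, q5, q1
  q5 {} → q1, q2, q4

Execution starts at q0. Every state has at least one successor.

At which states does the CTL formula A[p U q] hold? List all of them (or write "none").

{q0, q1, q2, q3}

States satisfying p: {q0, q1, q2, q3, q4}.
States satisfying q: {q1, q2, q3}.
States satisfying A[p U q]: {q0, q1, q2, q3}.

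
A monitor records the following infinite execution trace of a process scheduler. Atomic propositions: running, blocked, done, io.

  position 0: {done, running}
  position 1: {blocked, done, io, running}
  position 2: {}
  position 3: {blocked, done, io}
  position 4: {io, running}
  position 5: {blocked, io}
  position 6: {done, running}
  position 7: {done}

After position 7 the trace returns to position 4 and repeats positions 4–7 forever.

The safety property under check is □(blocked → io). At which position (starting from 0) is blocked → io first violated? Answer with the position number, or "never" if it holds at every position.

blocked → io holds at every position 0..7, and those are all the positions the trace ever visits, so the invariant □(blocked → io) is never violated.

never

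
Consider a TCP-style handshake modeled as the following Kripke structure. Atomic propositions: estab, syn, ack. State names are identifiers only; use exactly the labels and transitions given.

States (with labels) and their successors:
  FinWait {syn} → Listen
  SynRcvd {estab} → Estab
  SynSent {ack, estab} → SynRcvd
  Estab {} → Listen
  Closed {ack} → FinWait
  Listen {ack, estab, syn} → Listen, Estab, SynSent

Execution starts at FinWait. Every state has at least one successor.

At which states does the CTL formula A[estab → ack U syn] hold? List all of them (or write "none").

{FinWait, Estab, Closed, Listen}

States satisfying estab → ack: {FinWait, SynSent, Estab, Closed, Listen}.
States satisfying syn: {FinWait, Listen}.
States satisfying A[estab → ack U syn]: {FinWait, Estab, Closed, Listen}.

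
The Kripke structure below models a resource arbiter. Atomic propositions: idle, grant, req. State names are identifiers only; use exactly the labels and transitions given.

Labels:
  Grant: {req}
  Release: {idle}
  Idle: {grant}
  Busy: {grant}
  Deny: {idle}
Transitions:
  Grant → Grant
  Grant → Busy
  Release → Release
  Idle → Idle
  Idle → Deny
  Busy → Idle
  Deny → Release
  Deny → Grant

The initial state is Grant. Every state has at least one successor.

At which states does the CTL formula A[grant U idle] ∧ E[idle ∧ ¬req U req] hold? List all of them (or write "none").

{Deny}

States satisfying grant: {Idle, Busy}.
States satisfying idle: {Release, Deny}.
States satisfying A[grant U idle]: {Release, Deny}.
States satisfying idle ∧ ¬req: {Release, Deny}.
States satisfying req: {Grant}.
States satisfying E[idle ∧ ¬req U req]: {Grant, Deny}.
States satisfying A[grant U idle] ∧ E[idle ∧ ¬req U req]: {Deny}.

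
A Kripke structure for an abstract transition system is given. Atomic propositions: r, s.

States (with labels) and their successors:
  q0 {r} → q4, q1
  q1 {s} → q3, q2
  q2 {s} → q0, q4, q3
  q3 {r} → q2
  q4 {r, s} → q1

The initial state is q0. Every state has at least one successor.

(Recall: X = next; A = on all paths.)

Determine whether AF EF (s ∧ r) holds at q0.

Satisfied

States satisfying EF (s ∧ r): {q0, q1, q2, q3, q4}.
States satisfying AF EF (s ∧ r): {q0, q1, q2, q3, q4}.
q0 ∈ Sat(AF EF (s ∧ r)).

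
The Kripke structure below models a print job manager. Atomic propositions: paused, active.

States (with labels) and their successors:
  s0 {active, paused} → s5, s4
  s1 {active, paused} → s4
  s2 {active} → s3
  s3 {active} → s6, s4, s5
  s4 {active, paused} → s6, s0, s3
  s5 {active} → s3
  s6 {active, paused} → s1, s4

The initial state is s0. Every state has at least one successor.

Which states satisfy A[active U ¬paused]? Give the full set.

States satisfying active: {s0, s1, s2, s3, s4, s5, s6}.
States satisfying ¬paused: {s2, s3, s5}.
States satisfying A[active U ¬paused]: {s2, s3, s5}.

{s2, s3, s5}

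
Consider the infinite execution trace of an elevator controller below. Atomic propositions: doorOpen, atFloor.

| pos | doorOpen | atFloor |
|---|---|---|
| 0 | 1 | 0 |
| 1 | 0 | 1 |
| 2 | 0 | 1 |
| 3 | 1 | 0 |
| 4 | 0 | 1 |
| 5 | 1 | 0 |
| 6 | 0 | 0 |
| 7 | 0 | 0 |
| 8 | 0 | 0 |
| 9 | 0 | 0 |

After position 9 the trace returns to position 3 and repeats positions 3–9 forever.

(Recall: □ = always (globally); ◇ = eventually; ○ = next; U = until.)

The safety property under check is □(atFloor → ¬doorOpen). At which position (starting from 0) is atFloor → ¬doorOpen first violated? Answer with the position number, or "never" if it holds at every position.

never

atFloor → ¬doorOpen holds at every position 0..9, and those are all the positions the trace ever visits, so the invariant □(atFloor → ¬doorOpen) is never violated.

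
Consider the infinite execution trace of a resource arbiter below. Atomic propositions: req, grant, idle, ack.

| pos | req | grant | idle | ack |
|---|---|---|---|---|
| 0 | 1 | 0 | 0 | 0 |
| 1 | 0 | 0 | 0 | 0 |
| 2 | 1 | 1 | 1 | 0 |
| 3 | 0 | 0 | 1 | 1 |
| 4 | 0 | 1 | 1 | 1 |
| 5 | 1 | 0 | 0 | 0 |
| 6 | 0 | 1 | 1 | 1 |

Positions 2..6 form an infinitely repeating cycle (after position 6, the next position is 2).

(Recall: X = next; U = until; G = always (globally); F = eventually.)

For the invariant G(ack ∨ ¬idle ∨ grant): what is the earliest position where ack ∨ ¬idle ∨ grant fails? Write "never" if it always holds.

ack ∨ ¬idle ∨ grant holds at every position 0..6, and those are all the positions the trace ever visits, so the invariant G(ack ∨ ¬idle ∨ grant) is never violated.

never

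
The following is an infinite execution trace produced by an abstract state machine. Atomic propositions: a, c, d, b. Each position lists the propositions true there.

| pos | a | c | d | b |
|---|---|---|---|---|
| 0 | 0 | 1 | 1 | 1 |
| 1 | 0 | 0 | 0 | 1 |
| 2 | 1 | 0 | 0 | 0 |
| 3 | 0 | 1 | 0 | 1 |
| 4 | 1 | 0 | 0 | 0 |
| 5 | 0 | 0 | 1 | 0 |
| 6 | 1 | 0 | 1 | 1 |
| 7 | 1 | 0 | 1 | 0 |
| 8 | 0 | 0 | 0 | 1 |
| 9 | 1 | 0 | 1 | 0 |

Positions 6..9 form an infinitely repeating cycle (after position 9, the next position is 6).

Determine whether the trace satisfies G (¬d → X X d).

No

¬d → X X d must hold at every position from 0 onward. It fails at position 1, so G (¬d → X X d) is false.
Positions where ¬d holds: 1, 2, 3, 4, 8.
Check X X d at each: 1→fails, 2→fails, 3→ok, 4→ok, 8→ok.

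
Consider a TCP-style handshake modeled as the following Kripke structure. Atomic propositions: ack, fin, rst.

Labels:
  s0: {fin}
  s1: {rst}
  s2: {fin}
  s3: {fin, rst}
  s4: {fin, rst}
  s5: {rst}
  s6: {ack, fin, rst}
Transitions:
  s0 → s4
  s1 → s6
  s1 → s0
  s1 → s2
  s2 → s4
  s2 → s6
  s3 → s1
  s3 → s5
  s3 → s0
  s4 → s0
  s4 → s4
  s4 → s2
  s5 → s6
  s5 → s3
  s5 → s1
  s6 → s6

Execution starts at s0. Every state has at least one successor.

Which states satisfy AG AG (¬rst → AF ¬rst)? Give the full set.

{s0, s1, s2, s3, s4, s5, s6}

States satisfying AG (¬rst → AF ¬rst): {s0, s1, s2, s3, s4, s5, s6}.
States satisfying AG AG (¬rst → AF ¬rst): {s0, s1, s2, s3, s4, s5, s6}.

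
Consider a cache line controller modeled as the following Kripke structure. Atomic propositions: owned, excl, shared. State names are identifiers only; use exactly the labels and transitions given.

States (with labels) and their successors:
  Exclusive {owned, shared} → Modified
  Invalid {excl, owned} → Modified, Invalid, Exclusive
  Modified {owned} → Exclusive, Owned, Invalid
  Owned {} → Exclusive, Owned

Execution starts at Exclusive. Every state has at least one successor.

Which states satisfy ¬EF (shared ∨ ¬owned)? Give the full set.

none

States satisfying shared ∨ ¬owned: {Exclusive, Owned}.
States satisfying EF (shared ∨ ¬owned): {Exclusive, Invalid, Modified, Owned}.
States satisfying ¬EF (shared ∨ ¬owned): ∅.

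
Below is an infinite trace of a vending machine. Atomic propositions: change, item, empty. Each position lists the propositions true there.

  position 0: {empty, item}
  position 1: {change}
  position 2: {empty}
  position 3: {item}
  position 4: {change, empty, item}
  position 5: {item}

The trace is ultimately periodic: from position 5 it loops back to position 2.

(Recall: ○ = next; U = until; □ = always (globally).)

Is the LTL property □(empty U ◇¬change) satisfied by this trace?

Holds

empty U ◇¬change holds at every position 0..5, and those are all positions ever visited, so □(empty U ◇¬change) holds.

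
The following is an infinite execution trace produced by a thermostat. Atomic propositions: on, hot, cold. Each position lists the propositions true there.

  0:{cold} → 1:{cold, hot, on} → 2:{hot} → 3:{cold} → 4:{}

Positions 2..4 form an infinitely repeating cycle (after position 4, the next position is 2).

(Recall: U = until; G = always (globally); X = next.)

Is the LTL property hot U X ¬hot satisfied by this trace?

Walking from position 0: at position 0, X ¬hot has not yet held and hot fails, so hot U X ¬hot is false.

No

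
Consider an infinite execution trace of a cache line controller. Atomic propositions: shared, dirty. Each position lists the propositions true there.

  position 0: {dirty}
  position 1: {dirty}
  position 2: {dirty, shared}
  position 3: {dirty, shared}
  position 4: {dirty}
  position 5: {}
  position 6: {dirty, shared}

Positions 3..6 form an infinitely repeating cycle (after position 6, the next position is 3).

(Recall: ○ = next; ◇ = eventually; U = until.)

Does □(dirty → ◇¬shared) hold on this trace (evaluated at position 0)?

dirty → ◇¬shared holds at every position 0..6, and those are all positions ever visited, so □(dirty → ◇¬shared) holds.
Positions where dirty holds: 0, 1, 2, 3, 4, 6.
Check ◇¬shared at each: 0→ok, 1→ok, 2→ok, 3→ok, 4→ok, 6→ok.

Holds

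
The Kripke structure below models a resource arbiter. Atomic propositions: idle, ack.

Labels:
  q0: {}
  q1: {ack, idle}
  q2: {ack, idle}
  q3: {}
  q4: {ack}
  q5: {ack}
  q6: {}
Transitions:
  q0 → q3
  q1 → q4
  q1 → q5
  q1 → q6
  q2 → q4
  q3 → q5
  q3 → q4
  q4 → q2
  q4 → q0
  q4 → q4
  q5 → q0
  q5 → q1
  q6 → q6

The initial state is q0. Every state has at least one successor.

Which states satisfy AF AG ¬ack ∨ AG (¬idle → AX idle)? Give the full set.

{q6}

States satisfying AG ¬ack: {q6}.
States satisfying AF AG ¬ack: {q6}.
States satisfying ¬idle → AX idle: {q1, q2}.
States satisfying AG (¬idle → AX idle): ∅.
States satisfying AF AG ¬ack ∨ AG (¬idle → AX idle): {q6}.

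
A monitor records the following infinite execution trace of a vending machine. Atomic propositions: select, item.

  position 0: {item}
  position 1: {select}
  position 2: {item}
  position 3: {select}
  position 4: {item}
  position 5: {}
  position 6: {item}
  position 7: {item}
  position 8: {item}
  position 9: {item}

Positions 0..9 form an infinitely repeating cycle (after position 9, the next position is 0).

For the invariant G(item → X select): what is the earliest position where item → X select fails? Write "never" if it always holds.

4

Check item → X select at each position in order: 0 ✓, 1 ✓, 2 ✓, 3 ✓.
At position 4 the labels are {item} and the next position 5 has {}, so item → X select is false there. This is the first violation.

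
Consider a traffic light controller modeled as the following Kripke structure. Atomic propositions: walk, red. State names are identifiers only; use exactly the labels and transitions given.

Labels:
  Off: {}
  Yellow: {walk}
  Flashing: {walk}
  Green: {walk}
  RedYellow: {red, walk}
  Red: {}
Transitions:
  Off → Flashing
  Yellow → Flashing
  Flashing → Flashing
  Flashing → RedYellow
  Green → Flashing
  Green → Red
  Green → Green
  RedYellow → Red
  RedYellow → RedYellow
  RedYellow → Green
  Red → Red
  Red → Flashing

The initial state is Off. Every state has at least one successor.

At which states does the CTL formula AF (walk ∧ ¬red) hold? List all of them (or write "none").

{Off, Yellow, Flashing, Green}

States satisfying walk ∧ ¬red: {Yellow, Flashing, Green}.
States satisfying AF (walk ∧ ¬red): {Off, Yellow, Flashing, Green}.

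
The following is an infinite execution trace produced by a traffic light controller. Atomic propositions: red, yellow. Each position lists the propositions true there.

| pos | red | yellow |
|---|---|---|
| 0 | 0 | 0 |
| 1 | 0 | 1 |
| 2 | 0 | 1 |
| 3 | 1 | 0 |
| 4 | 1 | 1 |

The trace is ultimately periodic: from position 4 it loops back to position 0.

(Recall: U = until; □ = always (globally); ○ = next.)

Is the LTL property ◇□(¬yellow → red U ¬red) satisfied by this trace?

□(¬yellow → red U ¬red) holds at position 0, which is reachable from 0, so ◇□(¬yellow → red U ¬red) holds.

Yes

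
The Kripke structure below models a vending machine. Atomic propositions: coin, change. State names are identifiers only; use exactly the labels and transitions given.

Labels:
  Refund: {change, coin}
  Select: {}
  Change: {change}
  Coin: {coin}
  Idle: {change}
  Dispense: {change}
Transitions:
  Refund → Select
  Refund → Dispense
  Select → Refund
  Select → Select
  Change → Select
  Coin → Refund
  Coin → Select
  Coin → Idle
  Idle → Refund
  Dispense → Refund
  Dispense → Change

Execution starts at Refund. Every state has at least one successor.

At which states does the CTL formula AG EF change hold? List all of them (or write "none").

{Refund, Select, Change, Coin, Idle, Dispense}

States satisfying EF change: {Refund, Select, Change, Coin, Idle, Dispense}.
States satisfying AG EF change: {Refund, Select, Change, Coin, Idle, Dispense}.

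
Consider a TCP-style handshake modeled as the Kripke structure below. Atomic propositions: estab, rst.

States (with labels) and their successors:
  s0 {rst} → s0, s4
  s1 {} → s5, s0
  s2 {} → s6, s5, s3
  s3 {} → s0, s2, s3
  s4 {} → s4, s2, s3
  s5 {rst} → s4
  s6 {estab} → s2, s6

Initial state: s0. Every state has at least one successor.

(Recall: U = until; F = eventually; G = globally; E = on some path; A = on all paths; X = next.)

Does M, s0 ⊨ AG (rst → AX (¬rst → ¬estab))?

Satisfied

States satisfying rst → AX (¬rst → ¬estab): {s0, s1, s2, s3, s4, s5, s6}.
States satisfying AG (rst → AX (¬rst → ¬estab)): {s0, s1, s2, s3, s4, s5, s6}.
Every state reachable from s0 satisfies rst → AX (¬rst → ¬estab).
s0 ∈ Sat(AG (rst → AX (¬rst → ¬estab))).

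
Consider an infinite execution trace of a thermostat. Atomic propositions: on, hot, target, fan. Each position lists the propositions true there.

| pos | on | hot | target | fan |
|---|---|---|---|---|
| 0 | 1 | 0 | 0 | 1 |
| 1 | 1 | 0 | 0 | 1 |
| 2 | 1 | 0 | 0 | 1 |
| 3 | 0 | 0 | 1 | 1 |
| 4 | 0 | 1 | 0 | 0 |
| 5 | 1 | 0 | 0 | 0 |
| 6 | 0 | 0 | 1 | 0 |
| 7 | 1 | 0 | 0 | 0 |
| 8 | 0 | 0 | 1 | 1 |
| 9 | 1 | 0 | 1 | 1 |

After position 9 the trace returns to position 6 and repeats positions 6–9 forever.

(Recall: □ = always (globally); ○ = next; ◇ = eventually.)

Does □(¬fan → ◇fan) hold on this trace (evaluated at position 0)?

Holds

¬fan → ◇fan holds at every position 0..9, and those are all positions ever visited, so □(¬fan → ◇fan) holds.
Positions where ¬fan holds: 4, 5, 6, 7.
Check ◇fan at each: 4→ok, 5→ok, 6→ok, 7→ok.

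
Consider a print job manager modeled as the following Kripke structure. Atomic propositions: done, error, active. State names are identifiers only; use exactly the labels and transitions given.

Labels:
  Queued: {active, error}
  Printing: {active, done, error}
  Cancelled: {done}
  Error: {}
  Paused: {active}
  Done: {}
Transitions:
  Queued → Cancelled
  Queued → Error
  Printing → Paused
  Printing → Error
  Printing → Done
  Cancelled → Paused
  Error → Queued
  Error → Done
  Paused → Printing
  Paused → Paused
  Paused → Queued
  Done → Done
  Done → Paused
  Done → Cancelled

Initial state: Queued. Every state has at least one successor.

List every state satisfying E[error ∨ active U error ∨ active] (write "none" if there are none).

States satisfying error ∨ active: {Queued, Printing, Paused}.
States satisfying E[error ∨ active U error ∨ active]: {Queued, Printing, Paused}.

{Queued, Printing, Paused}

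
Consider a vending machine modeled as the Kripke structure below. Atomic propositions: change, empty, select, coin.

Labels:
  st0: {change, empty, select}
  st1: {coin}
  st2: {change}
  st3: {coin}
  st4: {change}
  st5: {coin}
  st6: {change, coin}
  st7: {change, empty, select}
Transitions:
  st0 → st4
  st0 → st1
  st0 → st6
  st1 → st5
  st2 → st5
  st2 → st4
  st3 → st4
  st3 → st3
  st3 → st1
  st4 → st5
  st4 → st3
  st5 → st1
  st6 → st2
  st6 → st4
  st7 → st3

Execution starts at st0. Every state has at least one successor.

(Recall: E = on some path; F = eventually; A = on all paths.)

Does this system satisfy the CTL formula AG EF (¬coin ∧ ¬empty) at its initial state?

Does not hold

States satisfying EF (¬coin ∧ ¬empty): {st0, st2, st3, st4, st6, st7}.
States satisfying AG EF (¬coin ∧ ¬empty): ∅.
st1 is reachable from st0 and violates EF (¬coin ∧ ¬empty), so AG fails at st0.
st0 ∉ Sat(AG EF (¬coin ∧ ¬empty)).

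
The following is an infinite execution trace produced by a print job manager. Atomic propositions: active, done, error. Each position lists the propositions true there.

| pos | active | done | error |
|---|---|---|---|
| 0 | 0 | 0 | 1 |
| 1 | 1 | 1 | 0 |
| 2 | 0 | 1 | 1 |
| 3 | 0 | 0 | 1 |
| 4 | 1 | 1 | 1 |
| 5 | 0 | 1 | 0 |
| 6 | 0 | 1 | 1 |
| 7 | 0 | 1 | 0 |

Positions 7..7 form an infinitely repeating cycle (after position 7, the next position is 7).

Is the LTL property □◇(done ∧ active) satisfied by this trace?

◇(done ∧ active) must hold at every position from 0 onward. It fails at position 5, so □◇(done ∧ active) is false.

Does not hold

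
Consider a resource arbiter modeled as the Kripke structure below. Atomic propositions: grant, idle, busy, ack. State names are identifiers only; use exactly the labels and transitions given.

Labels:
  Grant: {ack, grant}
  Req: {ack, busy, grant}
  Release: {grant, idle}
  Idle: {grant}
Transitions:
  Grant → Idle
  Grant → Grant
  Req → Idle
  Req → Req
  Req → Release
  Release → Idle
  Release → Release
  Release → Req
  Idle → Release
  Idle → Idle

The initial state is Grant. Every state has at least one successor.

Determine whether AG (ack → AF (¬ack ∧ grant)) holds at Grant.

Violated

States satisfying ack → AF (¬ack ∧ grant): {Release, Idle}.
States satisfying AG (ack → AF (¬ack ∧ grant)): ∅.
Grant is reachable from Grant and violates ack → AF (¬ack ∧ grant), so AG fails at Grant.
Grant ∉ Sat(AG (ack → AF (¬ack ∧ grant))).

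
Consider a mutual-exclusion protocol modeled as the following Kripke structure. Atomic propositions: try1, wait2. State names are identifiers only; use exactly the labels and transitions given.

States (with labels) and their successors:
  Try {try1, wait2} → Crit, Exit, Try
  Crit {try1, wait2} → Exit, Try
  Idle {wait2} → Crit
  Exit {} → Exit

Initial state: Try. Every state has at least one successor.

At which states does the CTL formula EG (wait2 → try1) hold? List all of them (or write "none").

{Try, Crit, Exit}

States satisfying wait2 → try1: {Try, Crit, Exit}.
States satisfying EG (wait2 → try1): {Try, Crit, Exit}.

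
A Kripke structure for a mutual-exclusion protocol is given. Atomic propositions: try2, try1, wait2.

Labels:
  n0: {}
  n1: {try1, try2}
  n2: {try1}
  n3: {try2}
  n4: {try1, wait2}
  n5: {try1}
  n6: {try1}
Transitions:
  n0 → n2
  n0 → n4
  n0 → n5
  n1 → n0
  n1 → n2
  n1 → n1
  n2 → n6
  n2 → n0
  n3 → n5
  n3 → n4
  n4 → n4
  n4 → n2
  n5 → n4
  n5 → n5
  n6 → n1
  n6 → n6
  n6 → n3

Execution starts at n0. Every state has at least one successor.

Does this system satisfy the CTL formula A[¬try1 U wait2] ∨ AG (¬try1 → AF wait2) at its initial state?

Does not hold

States satisfying ¬try1: {n0, n3}.
States satisfying wait2: {n4}.
States satisfying A[¬try1 U wait2]: {n4}.
States satisfying ¬try1 → AF wait2: {n1, n2, n4, n5, n6}.
States satisfying AG (¬try1 → AF wait2): ∅.
States satisfying A[¬try1 U wait2] ∨ AG (¬try1 → AF wait2): {n4}.
n0 ∉ Sat(A[¬try1 U wait2] ∨ AG (¬try1 → AF wait2)).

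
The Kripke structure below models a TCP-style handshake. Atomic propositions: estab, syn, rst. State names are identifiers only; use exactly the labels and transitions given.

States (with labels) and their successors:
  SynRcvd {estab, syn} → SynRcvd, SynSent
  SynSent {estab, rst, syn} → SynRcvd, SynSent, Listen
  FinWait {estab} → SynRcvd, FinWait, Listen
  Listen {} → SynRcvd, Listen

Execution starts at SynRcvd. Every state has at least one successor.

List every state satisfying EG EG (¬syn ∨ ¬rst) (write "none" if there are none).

States satisfying EG (¬syn ∨ ¬rst): {SynRcvd, FinWait, Listen}.
States satisfying EG EG (¬syn ∨ ¬rst): {SynRcvd, FinWait, Listen}.

{SynRcvd, FinWait, Listen}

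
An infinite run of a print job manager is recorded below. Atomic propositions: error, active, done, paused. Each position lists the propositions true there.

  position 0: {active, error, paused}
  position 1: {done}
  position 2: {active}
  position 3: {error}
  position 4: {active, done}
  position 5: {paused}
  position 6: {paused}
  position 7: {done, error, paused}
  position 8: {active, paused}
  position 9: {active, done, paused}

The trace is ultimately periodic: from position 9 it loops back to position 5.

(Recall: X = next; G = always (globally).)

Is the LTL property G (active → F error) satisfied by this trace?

active → F error holds at every position 0..9, and those are all positions ever visited, so G (active → F error) holds.
Positions where active holds: 0, 2, 4, 8, 9.
Check F error at each: 0→ok, 2→ok, 4→ok, 8→ok, 9→ok.

Holds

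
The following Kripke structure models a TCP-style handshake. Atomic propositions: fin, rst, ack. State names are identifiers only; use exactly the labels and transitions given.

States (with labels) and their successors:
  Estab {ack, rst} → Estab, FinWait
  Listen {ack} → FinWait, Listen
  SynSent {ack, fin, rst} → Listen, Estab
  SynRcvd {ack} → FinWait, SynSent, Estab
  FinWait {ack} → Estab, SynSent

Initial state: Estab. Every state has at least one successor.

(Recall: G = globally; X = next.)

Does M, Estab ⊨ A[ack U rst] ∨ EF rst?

States satisfying ack: {Estab, Listen, SynSent, SynRcvd, FinWait}.
States satisfying rst: {Estab, SynSent}.
States satisfying A[ack U rst]: {Estab, SynSent, SynRcvd, FinWait}.
States satisfying EF rst: {Estab, Listen, SynSent, SynRcvd, FinWait}.
States satisfying A[ack U rst] ∨ EF rst: {Estab, Listen, SynSent, SynRcvd, FinWait}.
Estab ∈ Sat(A[ack U rst] ∨ EF rst).

Holds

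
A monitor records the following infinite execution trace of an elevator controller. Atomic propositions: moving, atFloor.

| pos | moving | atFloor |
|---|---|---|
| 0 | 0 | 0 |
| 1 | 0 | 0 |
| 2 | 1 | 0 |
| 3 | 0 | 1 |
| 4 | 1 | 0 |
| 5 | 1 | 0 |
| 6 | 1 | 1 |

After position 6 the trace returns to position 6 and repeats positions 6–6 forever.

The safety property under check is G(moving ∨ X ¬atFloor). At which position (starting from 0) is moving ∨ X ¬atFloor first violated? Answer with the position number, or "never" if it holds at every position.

moving ∨ X ¬atFloor holds at every position 0..6, and those are all the positions the trace ever visits, so the invariant G(moving ∨ X ¬atFloor) is never violated.

never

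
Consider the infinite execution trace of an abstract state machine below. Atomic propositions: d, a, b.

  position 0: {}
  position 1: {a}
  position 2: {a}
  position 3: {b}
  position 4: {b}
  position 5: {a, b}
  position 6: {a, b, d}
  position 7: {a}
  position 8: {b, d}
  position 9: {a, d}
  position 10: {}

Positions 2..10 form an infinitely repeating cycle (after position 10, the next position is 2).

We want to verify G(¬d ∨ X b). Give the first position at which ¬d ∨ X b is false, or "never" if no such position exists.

6

Check ¬d ∨ X b at each position in order: 0 ✓, 1 ✓, 2 ✓, 3 ✓, 4 ✓, 5 ✓.
At position 6 the labels are {a, b, d} and the next position 7 has {a}, so ¬d ∨ X b is false there. This is the first violation.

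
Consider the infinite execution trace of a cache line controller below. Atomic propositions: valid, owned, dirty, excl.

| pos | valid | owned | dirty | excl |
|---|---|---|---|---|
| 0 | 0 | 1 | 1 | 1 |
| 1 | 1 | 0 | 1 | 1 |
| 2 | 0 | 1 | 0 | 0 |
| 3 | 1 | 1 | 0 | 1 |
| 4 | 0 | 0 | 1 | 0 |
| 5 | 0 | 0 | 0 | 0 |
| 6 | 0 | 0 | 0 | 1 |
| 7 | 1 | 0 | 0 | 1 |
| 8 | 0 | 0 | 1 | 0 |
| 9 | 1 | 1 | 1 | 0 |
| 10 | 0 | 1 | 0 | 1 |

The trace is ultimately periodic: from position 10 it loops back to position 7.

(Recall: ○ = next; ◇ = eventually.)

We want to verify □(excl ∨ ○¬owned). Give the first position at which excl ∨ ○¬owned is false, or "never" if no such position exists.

Check excl ∨ ○¬owned at each position in order: 0 ✓, 1 ✓.
At position 2 the labels are {owned} and the next position 3 has {excl, owned, valid}, so excl ∨ ○¬owned is false there. This is the first violation.

2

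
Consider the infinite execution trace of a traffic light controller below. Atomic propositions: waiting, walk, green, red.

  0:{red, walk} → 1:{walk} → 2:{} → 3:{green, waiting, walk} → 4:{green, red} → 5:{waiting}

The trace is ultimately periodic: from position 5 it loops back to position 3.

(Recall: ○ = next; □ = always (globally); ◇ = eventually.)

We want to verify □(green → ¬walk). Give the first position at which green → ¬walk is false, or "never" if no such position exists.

Check green → ¬walk at each position in order: 0 ✓, 1 ✓, 2 ✓.
At position 3 the labels are {green, waiting, walk}, so green → ¬walk is false there. This is the first violation.

3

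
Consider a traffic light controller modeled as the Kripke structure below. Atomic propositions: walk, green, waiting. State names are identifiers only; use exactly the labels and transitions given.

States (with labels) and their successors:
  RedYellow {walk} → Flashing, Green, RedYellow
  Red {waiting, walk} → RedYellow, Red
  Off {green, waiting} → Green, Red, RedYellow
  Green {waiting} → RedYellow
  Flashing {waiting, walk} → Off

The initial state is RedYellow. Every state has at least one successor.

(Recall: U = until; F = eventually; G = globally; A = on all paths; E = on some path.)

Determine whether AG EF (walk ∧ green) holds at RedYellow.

Does not hold

States satisfying EF (walk ∧ green): ∅.
States satisfying AG EF (walk ∧ green): ∅.
Flashing is reachable from RedYellow and violates EF (walk ∧ green), so AG fails at RedYellow.
RedYellow ∉ Sat(AG EF (walk ∧ green)).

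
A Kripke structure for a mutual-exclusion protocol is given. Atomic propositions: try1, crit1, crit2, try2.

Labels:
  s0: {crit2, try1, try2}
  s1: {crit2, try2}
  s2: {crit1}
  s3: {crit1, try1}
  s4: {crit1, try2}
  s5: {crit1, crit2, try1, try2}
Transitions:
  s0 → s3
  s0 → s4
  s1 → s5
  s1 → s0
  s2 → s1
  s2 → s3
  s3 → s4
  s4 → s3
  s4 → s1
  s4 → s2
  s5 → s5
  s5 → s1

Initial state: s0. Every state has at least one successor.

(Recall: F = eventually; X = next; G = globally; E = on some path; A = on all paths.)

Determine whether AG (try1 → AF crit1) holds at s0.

Yes

States satisfying try1 → AF crit1: {s0, s1, s2, s3, s4, s5}.
States satisfying AG (try1 → AF crit1): {s0, s1, s2, s3, s4, s5}.
Every state reachable from s0 satisfies try1 → AF crit1.
s0 ∈ Sat(AG (try1 → AF crit1)).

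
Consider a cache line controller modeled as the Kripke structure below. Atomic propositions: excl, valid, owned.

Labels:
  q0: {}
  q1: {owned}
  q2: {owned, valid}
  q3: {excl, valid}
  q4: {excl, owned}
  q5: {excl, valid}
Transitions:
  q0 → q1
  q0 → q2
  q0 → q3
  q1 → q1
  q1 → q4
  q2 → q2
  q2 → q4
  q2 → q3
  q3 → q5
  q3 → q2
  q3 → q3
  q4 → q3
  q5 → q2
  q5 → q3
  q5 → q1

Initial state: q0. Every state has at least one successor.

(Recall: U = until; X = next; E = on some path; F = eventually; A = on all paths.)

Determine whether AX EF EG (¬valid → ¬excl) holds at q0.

States satisfying EF EG (¬valid → ¬excl): {q0, q1, q2, q3, q4, q5}.
States satisfying AX EF EG (¬valid → ¬excl): {q0, q1, q2, q3, q4, q5}.
q0 ∈ Sat(AX EF EG (¬valid → ¬excl)).

Yes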